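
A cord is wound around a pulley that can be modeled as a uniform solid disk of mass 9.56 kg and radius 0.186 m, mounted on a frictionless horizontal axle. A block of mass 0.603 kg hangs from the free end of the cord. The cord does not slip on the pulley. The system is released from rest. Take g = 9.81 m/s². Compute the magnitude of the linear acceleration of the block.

a ≈ 1.10 m/s²

I = ½MR² = (1/2)(9.56)(0.186)² = 0.1654 kg·m².
Block: mg − T = ma. Pulley: TR = Iα. No-slip: a = αR, so T = (I/R²)a = 4.780·a.
Then mg = (m + 4.780)a, so a = (0.603)(9.81)/(0.603 + 4.780) = 1.099 m/s².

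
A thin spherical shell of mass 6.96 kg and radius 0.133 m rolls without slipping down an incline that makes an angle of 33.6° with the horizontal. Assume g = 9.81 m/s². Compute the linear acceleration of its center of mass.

a ≈ 3.26 m/s²

Translation along the incline: Mg sinθ − f = Ma.
Rotation about the center: fR = Iα with I = (2/3)MR². No-slip gives a = αR, so f = (I/R²)a = (2/3)M a.
Substituting: Mg sinθ = (1 + 0.6667)Ma, so a = g sinθ/(1 + 0.6667) = (9.81) sin 33.6° / 1.667 = 3.257 m/s².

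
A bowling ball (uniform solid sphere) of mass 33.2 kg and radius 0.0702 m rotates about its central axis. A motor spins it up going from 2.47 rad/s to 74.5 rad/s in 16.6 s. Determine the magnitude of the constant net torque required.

τ ≈ 0.284 N·m

I = (2/5)MR² = (2/5)(33.2)(0.0702)² = 0.06544 kg·m².
α = Δω/Δt = (74.5 − 2.47)/16.6 = 4.339 rad/s².
τ = Iα = (0.06544)(4.339) = 0.2840 N·m.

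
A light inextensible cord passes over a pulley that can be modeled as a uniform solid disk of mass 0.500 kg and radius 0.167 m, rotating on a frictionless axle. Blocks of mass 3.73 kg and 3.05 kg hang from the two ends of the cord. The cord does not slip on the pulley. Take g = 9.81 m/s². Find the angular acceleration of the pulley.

α ≈ 5.68 rad/s²

I = ½MR² = (1/2)(0.500)(0.167)² = 0.006972 kg·m².
Heavier block: m₁g − T₁ = m₁a. Lighter block: T₂ − m₂g = m₂a.
Pulley: (T₁ − T₂)R = Iα = I(a/R), so T₁ − T₂ = (I/R²)a = (1/2)M_p a = 0.2500·a.
Adding the three: (m₁ − m₂)g = (m₁ + m₂ + 0.2500)a, so a = (3.73 − 3.05)(9.81)/(3.73 + 3.05 + 0.2500) = 0.9489 m/s².
α = a/R = 0.9489/0.167 = 5.682 rad/s².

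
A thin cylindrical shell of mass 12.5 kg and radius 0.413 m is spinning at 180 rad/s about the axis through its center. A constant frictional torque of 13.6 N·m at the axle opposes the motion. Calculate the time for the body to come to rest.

I = MR² = (12.5)(0.413)² = 2.132 kg·m².
The net torque has magnitude 13.6 N·m, opposing ω.
|α| = τ/I = 13.60/2.132 = 6.379 rad/s² (deceleration).
0 = ω₀ − |α|t ⇒ t = ω₀/|α| = 180/6.379 = 28.22 s.

t ≈ 28.2 s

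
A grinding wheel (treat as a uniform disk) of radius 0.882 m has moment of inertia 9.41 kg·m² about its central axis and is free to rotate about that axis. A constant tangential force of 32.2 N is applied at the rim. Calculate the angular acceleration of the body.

τ = F R = (32.2)(0.882) = 28.40 N·m.
Newton's second law for rotation, τ = Iα, gives α = τ/I = 28.40/9.410 = 3.018 rad/s².

α ≈ 3.02 rad/s²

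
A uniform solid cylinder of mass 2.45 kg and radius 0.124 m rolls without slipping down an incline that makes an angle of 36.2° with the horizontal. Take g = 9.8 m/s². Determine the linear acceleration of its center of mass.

a ≈ 3.86 m/s²

Translation along the incline: Mg sinθ − f = Ma.
Rotation about the center: fR = Iα with I = ½MR². No-slip gives a = αR, so f = (I/R²)a = (1/2)M a.
Substituting: Mg sinθ = (1 + 0.5000)Ma, so a = g sinθ/(1 + 0.5000) = (9.8) sin 36.2° / 1.500 = 3.859 m/s².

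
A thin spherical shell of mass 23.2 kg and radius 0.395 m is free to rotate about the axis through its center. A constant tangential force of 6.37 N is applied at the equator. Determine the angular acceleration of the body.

I = (2/3)MR² = (2/3)(23.2)(0.395)² = 2.413 kg·m².
τ = F R = (6.37)(0.395) = 2.516 N·m.
Newton's second law for rotation, τ = Iα, gives α = τ/I = 2.516/2.413 = 1.043 rad/s².

α ≈ 1.04 rad/s²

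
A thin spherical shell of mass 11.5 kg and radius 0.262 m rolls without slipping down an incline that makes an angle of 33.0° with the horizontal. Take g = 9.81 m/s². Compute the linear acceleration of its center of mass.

Translation along the incline: Mg sinθ − f = Ma.
Rotation about the center: fR = Iα with I = (2/3)MR². No-slip gives a = αR, so f = (I/R²)a = (2/3)M a.
Substituting: Mg sinθ = (1 + 0.6667)Ma, so a = g sinθ/(1 + 0.6667) = (9.81) sin 33.0° / 1.667 = 3.206 m/s².

a ≈ 3.21 m/s²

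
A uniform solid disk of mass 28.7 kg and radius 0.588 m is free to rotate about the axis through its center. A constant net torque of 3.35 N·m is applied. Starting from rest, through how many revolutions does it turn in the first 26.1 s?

≈ 36.6 revolutions

I = ½MR² = (1/2)(28.7)(0.588)² = 4.961 kg·m².
α = τ/I = 3.35/4.961 = 0.6752 rad/s².
θ = ½αt² = ½(0.6752)(26.1)² = 230.0 rad.
Revolutions = θ/(2π) = 36.60.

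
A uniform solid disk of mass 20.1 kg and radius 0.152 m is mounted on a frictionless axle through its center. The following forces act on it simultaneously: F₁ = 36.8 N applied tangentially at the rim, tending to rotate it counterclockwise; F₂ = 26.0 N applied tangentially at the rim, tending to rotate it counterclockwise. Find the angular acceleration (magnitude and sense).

I = ½MR² = (1/2)(20.1)(0.152)² = 0.2322 kg·m².
Taking counterclockwise as positive: τ₁ = +(36.8)(0.152) = +5.594 N·m; τ₂ = +(26.0)(0.152) = +3.952 N·m.
Net torque τ = 9.546 N·m.
α = τ/I = 9.546/0.2322 = 41.11 rad/s².

α ≈ 41.1 rad/s², counterclockwise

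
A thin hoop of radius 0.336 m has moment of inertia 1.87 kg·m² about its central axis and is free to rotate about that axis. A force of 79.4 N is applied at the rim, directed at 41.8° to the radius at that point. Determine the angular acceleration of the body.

Only the tangential component produces torque: τ = F R sinθ = (79.4)(0.336) sin 41.8° = 17.78 N·m.
Newton's second law for rotation, τ = Iα, gives α = τ/I = 17.78/1.870 = 9.509 rad/s².

α ≈ 9.51 rad/s²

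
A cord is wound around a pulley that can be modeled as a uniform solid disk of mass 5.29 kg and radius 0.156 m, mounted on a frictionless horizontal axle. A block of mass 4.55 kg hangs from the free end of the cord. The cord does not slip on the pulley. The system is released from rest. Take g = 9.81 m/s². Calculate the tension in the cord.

I = ½MR² = (1/2)(5.29)(0.156)² = 0.06437 kg·m².
Block: mg − T = ma. Pulley: TR = Iα. No-slip: a = αR, so T = (I/R²)a = 2.645·a.
Then mg = (m + 2.645)a, so a = (4.55)(9.81)/(4.55 + 2.645) = 6.204 m/s².
T = 2.645·a = 16.41 N.

T ≈ 16.4 N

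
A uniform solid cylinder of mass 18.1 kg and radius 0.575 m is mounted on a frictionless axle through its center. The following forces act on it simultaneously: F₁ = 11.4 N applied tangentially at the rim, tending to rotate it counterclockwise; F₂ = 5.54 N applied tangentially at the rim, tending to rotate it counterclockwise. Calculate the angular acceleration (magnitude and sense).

α ≈ 3.26 rad/s², counterclockwise

I = ½MR² = (1/2)(18.1)(0.575)² = 2.992 kg·m².
Taking counterclockwise as positive: τ₁ = +(11.4)(0.575) = +6.555 N·m; τ₂ = +(5.54)(0.575) = +3.185 N·m.
Net torque τ = 9.740 N·m.
α = τ/I = 9.740/2.992 = 3.255 rad/s².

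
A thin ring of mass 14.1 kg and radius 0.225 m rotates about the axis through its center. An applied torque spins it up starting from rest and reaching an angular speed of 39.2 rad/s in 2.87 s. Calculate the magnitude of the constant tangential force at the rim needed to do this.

F ≈ 43.3 N

I = MR² = (14.1)(0.225)² = 0.7138 kg·m².
α = Δω/Δt = (39.2 − 0)/2.87 = 13.66 rad/s².
The required torque is τ = Iα = (0.7138)(13.66) = 9.750 N·m.
A tangential force at the rim gives τ = FR, so F = τ/R = 9.750/0.225 = 43.33 N.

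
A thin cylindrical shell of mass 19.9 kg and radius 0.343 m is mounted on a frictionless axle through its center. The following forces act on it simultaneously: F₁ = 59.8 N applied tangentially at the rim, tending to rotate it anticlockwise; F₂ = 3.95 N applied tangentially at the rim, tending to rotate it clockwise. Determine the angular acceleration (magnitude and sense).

I = MR² = (19.9)(0.343)² = 2.341 kg·m².
Taking anticlockwise as positive: τ₁ = +(59.8)(0.343) = +20.51 N·m; τ₂ = −(3.95)(0.343) = −1.355 N·m.
Net torque τ = 19.16 N·m.
α = τ/I = 19.16/2.341 = 8.182 rad/s².

α ≈ 8.18 rad/s², anticlockwise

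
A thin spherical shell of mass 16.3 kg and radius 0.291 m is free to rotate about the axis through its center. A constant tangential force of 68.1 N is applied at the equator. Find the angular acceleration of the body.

α ≈ 21.5 rad/s²

I = (2/3)MR² = (2/3)(16.3)(0.291)² = 0.9202 kg·m².
τ = F R = (68.1)(0.291) = 19.82 N·m.
Newton's second law for rotation, τ = Iα, gives α = τ/I = 19.82/0.9202 = 21.54 rad/s².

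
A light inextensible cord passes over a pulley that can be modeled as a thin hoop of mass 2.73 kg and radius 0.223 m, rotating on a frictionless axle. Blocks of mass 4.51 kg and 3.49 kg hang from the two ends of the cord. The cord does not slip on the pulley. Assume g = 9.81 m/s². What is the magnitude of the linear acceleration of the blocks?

I = MR² = (2.73)(0.223)² = 0.1358 kg·m².
Heavier block: m₁g − T₁ = m₁a. Lighter block: T₂ − m₂g = m₂a.
Pulley: (T₁ − T₂)R = Iα = I(a/R), so T₁ − T₂ = (I/R²)a = 1·M_p a = 2.730·a.
Adding the three: (m₁ − m₂)g = (m₁ + m₂ + 2.730)a, so a = (4.51 − 3.49)(9.81)/(4.51 + 3.49 + 2.730) = 0.9325 m/s².

a ≈ 0.933 m/s²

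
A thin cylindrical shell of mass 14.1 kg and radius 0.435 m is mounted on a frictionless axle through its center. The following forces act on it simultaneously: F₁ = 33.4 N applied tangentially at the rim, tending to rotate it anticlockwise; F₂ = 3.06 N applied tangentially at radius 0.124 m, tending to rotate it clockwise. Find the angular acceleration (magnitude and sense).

α ≈ 5.30 rad/s², anticlockwise

I = MR² = (14.1)(0.435)² = 2.668 kg·m².
Taking anticlockwise as positive: τ₁ = +(33.4)(0.435) = +14.53 N·m; τ₂ = −(3.06)(0.124) = −0.3794 N·m.
Net torque τ = 14.15 N·m.
α = τ/I = 14.15/2.668 = 5.303 rad/s².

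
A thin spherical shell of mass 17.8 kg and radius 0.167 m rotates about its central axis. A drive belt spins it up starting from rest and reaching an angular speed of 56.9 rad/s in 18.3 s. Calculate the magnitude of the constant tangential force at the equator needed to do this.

I = (2/3)MR² = (2/3)(17.8)(0.167)² = 0.3309 kg·m².
α = Δω/Δt = (56.9 − 0)/18.3 = 3.109 rad/s².
The required torque is τ = Iα = (0.3309)(3.109) = 1.029 N·m.
A tangential force at the equator gives τ = FR, so F = τ/R = 1.029/0.167 = 6.162 N.

F ≈ 6.16 N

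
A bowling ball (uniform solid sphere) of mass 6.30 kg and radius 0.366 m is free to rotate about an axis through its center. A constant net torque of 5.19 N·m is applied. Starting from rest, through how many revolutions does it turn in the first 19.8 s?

≈ 480 revolutions

I = (2/5)MR² = (2/5)(6.30)(0.366)² = 0.3376 kg·m².
α = τ/I = 5.19/0.3376 = 15.37 rad/s².
θ = ½αt² = ½(15.37)(19.8)² = 3014 rad.
Revolutions = θ/(2π) = 479.7.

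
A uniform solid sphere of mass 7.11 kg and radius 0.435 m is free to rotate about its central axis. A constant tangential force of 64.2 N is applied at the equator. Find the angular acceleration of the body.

I = (2/5)MR² = (2/5)(7.11)(0.435)² = 0.5382 kg·m².
τ = F R = (64.2)(0.435) = 27.93 N·m.
From τ = Iα: α = 27.93/0.5382 = 51.89 rad/s².

α ≈ 51.9 rad/s²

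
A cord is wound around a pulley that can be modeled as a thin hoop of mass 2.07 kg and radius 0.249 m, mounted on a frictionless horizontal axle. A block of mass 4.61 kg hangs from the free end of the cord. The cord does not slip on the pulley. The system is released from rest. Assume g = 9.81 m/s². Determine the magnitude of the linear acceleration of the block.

I = MR² = (2.07)(0.249)² = 0.1283 kg·m².
Block: mg − T = ma. Pulley: TR = Iα. No-slip: a = αR, so T = (I/R²)a = 2.070·a.
Then mg = (m + 2.070)a, so a = (4.61)(9.81)/(4.61 + 2.070) = 6.770 m/s².

a ≈ 6.77 m/s²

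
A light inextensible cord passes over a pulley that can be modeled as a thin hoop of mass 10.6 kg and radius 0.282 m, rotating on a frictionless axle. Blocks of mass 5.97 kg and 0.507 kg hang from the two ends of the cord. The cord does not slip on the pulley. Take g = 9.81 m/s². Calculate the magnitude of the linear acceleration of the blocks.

a ≈ 3.14 m/s²

I = MR² = (10.6)(0.282)² = 0.8430 kg·m².
Heavier block: m₁g − T₁ = m₁a. Lighter block: T₂ − m₂g = m₂a.
Pulley: (T₁ − T₂)R = Iα = I(a/R), so T₁ − T₂ = (I/R²)a = 1·M_p a = 10.60·a.
Adding the three: (m₁ − m₂)g = (m₁ + m₂ + 10.60)a, so a = (5.97 − 0.507)(9.81)/(5.97 + 0.507 + 10.60) = 3.138 m/s².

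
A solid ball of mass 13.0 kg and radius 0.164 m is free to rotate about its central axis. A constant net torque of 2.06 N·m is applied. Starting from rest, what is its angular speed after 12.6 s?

ω ≈ 186 rad/s

I = (2/5)MR² = (2/5)(13.0)(0.164)² = 0.1399 kg·m².
α = τ/I = 2.06/0.1399 = 14.73 rad/s².
ω = ω₀ + αt = 0 + (14.73)(12.6) = 185.6 rad/s.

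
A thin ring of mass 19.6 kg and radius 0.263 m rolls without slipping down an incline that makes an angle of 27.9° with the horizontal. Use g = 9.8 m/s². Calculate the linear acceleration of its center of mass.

a ≈ 2.29 m/s²

Translation along the incline: Mg sinθ − f = Ma.
Rotation about the center: fR = Iα with I = MR². No-slip gives a = αR, so f = (I/R²)a = M a.
Substituting: Mg sinθ = (1 + 1.000)Ma, so a = g sinθ/(1 + 1.000) = (9.8) sin 27.9° / 2.000 = 2.293 m/s².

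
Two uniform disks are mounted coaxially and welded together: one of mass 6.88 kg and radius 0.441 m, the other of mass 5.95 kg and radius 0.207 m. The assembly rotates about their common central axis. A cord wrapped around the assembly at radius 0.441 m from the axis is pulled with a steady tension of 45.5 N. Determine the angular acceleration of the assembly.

α ≈ 25.2 rad/s²

I = ½M₁R₁² + ½M₂R₂² = ½(6.88)(0.441)² + ½(5.95)(0.207)² = 0.7965 kg·m².
τ = F r = (45.5)(0.441) = 20.07 N·m.
α = τ/I = 20.07/0.7965 = 25.19 rad/s².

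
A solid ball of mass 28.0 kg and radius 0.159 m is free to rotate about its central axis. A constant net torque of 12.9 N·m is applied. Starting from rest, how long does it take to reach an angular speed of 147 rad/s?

t ≈ 3.23 s

I = (2/5)MR² = (2/5)(28.0)(0.159)² = 0.2831 kg·m².
α = τ/I = 12.9/0.2831 = 45.56 rad/s².
ω = αt ⇒ t = ω/α = 147/45.56 = 3.227 s.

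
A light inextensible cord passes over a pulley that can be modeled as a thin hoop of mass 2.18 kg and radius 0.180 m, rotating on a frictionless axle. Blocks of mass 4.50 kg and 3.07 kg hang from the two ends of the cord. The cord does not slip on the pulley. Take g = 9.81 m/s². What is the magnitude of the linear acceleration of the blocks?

I = MR² = (2.18)(0.180)² = 0.07063 kg·m².
Heavier block: m₁g − T₁ = m₁a. Lighter block: T₂ − m₂g = m₂a.
Pulley: (T₁ − T₂)R = Iα = I(a/R), so T₁ − T₂ = (I/R²)a = 1·M_p a = 2.180·a.
Adding the three: (m₁ − m₂)g = (m₁ + m₂ + 2.180)a, so a = (4.50 − 3.07)(9.81)/(4.50 + 3.07 + 2.180) = 1.439 m/s².

a ≈ 1.44 m/s²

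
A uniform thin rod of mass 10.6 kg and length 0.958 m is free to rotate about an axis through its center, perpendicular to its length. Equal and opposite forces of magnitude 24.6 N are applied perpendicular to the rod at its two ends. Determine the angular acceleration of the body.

I = (1/12)ML² = (1/12)(10.6)(0.958)² = 0.8107 kg·m².
The couple gives τ = F·(L/2) + F·(L/2) = F L = (24.6)(0.958) = 23.57 N·m.
Newton's second law for rotation, τ = Iα, gives α = τ/I = 23.57/0.8107 = 29.07 rad/s².

α ≈ 29.1 rad/s²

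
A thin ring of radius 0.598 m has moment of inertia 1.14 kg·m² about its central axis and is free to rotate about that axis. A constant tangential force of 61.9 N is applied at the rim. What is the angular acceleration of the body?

α ≈ 32.5 rad/s²

τ = F R = (61.9)(0.598) = 37.02 N·m.
From τ = Iα: α = 37.02/1.140 = 32.47 rad/s².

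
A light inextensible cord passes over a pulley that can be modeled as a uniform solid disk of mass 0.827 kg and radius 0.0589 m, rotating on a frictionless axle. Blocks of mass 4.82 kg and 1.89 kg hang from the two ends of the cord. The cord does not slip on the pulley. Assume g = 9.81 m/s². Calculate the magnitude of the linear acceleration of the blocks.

I = ½MR² = (1/2)(0.827)(0.0589)² = 0.001435 kg·m².
Heavier block: m₁g − T₁ = m₁a. Lighter block: T₂ − m₂g = m₂a.
Pulley: (T₁ − T₂)R = Iα = I(a/R), so T₁ − T₂ = (I/R²)a = (1/2)M_p a = 0.4135·a.
Adding the three: (m₁ − m₂)g = (m₁ + m₂ + 0.4135)a, so a = (4.82 − 1.89)(9.81)/(4.82 + 1.89 + 0.4135) = 4.035 m/s².

a ≈ 4.03 m/s²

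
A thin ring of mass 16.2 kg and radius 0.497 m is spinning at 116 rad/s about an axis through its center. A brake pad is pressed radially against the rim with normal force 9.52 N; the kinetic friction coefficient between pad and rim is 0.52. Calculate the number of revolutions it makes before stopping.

≈ 1740 revolutions

I = MR² = (16.2)(0.497)² = 4.002 kg·m².
Friction force f = μN = (0.52)(9.52) = 4.950 N at the rim; torque magnitude τ = fR = 2.460 N·m, opposing ω.
|α| = τ/I = 2.460/4.002 = 0.6148 rad/s² (deceleration).
ω² = ω₀² − 2|α|θ with ω = 0 ⇒ θ = ω₀²/(2|α|) = 10940 rad = 1742 rev.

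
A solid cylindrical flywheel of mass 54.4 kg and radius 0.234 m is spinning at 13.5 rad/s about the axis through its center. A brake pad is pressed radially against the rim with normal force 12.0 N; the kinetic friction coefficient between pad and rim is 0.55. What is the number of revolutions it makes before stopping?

≈ 14.0 revolutions

I = ½MR² = (1/2)(54.4)(0.234)² = 1.489 kg·m².
Friction force f = μN = (0.55)(12.0) = 6.600 N at the rim; torque magnitude τ = fR = 1.544 N·m, opposing ω.
|α| = τ/I = 1.544/1.489 = 1.037 rad/s² (deceleration).
ω² = ω₀² − 2|α|θ with ω = 0 ⇒ θ = ω₀²/(2|α|) = 87.88 rad = 13.99 rev.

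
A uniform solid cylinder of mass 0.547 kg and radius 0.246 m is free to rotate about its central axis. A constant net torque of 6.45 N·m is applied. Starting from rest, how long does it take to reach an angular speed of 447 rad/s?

I = ½MR² = (1/2)(0.547)(0.246)² = 0.01655 kg·m².
α = τ/I = 6.45/0.01655 = 389.7 rad/s².
ω = αt ⇒ t = ω/α = 447/389.7 = 1.147 s.

t ≈ 1.15 s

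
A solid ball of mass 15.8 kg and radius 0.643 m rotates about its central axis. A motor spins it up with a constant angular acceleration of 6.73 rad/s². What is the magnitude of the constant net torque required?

τ ≈ 17.6 N·m

I = (2/5)MR² = (2/5)(15.8)(0.643)² = 2.613 kg·m².
τ = Iα = (2.613)(6.730) = 17.59 N·m.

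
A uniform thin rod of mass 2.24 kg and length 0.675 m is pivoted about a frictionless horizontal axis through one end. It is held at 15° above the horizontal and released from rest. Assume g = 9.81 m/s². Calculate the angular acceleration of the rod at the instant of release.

α ≈ 21.1 rad/s²

About the pivot, I = (1/3)ML² = (1/3)(2.24)(0.675)² = 0.3402 kg·m².
The weight acts at the center, a distance L/2 = 0.3375 m from the pivot; τ = Mg(L/2) cos 15° = 7.164 N·m.
α = τ/I = 7.164/0.3402 = 21.06 rad/s².
(Equivalently α = (3g/(2L)) cos 15° = 21.06 rad/s².)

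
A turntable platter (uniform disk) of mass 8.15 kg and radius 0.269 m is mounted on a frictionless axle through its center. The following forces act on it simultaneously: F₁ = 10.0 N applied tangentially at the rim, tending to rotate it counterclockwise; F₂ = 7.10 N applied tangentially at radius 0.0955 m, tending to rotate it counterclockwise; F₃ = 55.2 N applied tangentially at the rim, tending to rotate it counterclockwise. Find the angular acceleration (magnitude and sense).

I = ½MR² = (1/2)(8.15)(0.269)² = 0.2949 kg·m².
Taking counterclockwise as positive: τ₁ = +(10.0)(0.269) = +2.690 N·m; τ₂ = +(7.10)(0.0955) = +0.6780 N·m; τ₃ = +(55.2)(0.269) = +14.85 N·m.
Net torque τ = 18.22 N·m.
α = τ/I = 18.22/0.2949 = 61.78 rad/s².

α ≈ 61.8 rad/s², counterclockwise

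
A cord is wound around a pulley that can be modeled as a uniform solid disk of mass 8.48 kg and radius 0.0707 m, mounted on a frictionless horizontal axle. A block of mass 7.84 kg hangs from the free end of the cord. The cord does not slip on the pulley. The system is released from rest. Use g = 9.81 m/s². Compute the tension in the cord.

I = ½MR² = (1/2)(8.48)(0.0707)² = 0.02119 kg·m².
Block: mg − T = ma. Pulley: TR = Iα. No-slip: a = αR, so T = (I/R²)a = 4.240·a.
Then mg = (m + 4.240)a, so a = (7.84)(9.81)/(7.84 + 4.240) = 6.367 m/s².
T = 4.240·a = 27.00 N.

T ≈ 27.0 N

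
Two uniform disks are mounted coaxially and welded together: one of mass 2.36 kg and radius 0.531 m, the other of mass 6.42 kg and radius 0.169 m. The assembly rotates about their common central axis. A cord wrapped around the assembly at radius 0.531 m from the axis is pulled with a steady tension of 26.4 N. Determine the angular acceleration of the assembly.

I = ½M₁R₁² + ½M₂R₂² = ½(2.36)(0.531)² + ½(6.42)(0.169)² = 0.4244 kg·m².
τ = F r = (26.4)(0.531) = 14.02 N·m.
α = τ/I = 14.02/0.4244 = 33.03 rad/s².

α ≈ 33.0 rad/s²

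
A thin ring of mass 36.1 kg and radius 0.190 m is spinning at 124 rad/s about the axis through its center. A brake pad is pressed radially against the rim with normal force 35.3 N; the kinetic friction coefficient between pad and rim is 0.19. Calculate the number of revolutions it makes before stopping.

I = MR² = (36.1)(0.190)² = 1.303 kg·m².
Friction force f = μN = (0.19)(35.3) = 6.707 N at the rim; torque magnitude τ = fR = 1.274 N·m, opposing ω.
|α| = τ/I = 1.274/1.303 = 0.9778 rad/s² (deceleration).
ω² = ω₀² − 2|α|θ with ω = 0 ⇒ θ = ω₀²/(2|α|) = 7862 rad = 1251 rev.

≈ 1250 revolutions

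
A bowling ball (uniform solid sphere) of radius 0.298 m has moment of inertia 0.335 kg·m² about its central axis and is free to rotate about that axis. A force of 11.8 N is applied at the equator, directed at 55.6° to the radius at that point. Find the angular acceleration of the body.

Only the tangential component produces torque: τ = F R sinθ = (11.8)(0.298) sin 55.6° = 2.901 N·m.
From τ = Iα: α = 2.901/0.3350 = 8.661 rad/s².

α ≈ 8.66 rad/s²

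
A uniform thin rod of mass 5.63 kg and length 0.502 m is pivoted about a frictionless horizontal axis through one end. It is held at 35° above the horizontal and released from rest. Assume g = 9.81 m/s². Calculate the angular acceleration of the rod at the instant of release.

About the pivot, I = (1/3)ML² = (1/3)(5.63)(0.502)² = 0.4729 kg·m².
The weight acts at the center, a distance L/2 = 0.2510 m from the pivot; τ = Mg(L/2) cos 35° = 11.36 N·m.
α = τ/I = 11.36/0.4729 = 24.01 rad/s².
(Equivalently α = (3g/(2L)) cos 35° = 24.01 rad/s².)

α ≈ 24.0 rad/s²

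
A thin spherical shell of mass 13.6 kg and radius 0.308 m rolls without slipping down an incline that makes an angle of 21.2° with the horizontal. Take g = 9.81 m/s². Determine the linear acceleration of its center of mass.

Translation along the incline: Mg sinθ − f = Ma.
Rotation about the center: fR = Iα with I = (2/3)MR². No-slip gives a = αR, so f = (I/R²)a = (2/3)M a.
Substituting: Mg sinθ = (1 + 0.6667)Ma, so a = g sinθ/(1 + 0.6667) = (9.81) sin 21.2° / 1.667 = 2.129 m/s².

a ≈ 2.13 m/s²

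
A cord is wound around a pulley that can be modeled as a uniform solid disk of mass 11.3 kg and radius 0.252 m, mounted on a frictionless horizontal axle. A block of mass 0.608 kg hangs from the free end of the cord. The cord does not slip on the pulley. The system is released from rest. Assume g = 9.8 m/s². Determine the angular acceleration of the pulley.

I = ½MR² = (1/2)(11.3)(0.252)² = 0.3588 kg·m².
Block: mg − T = ma. Pulley: TR = Iα. No-slip: a = αR, so T = (I/R²)a = 5.650·a.
Then mg = (m + 5.650)a, so a = (0.608)(9.8)/(0.608 + 5.650) = 0.9521 m/s².
α = a/R = 0.9521/0.252 = 3.778 rad/s².

α ≈ 3.78 rad/s²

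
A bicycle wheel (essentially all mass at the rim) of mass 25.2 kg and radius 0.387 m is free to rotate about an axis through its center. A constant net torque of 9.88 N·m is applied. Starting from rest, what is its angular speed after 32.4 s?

I = MR² = (25.2)(0.387)² = 3.774 kg·m².
α = τ/I = 9.88/3.774 = 2.618 rad/s².
ω = ω₀ + αt = 0 + (2.618)(32.4) = 84.82 rad/s.

ω ≈ 84.8 rad/s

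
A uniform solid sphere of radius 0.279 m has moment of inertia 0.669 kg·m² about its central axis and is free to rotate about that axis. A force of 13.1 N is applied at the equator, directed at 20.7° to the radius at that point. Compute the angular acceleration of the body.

α ≈ 1.93 rad/s²

Only the tangential component produces torque: τ = F R sinθ = (13.1)(0.279) sin 20.7° = 1.292 N·m.
From τ = Iα: α = 1.292/0.6690 = 1.931 rad/s².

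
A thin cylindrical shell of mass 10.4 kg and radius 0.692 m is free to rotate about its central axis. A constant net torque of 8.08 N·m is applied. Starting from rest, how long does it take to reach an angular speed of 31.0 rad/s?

t ≈ 19.1 s

I = MR² = (10.4)(0.692)² = 4.980 kg·m².
α = τ/I = 8.08/4.980 = 1.622 rad/s².
ω = αt ⇒ t = ω/α = 31.0/1.622 = 19.11 s.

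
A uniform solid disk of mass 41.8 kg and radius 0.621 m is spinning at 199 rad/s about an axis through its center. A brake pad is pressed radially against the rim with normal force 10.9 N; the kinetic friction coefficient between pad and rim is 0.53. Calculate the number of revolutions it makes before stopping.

I = ½MR² = (1/2)(41.8)(0.621)² = 8.060 kg·m².
Friction force f = μN = (0.53)(10.9) = 5.777 N at the rim; torque magnitude τ = fR = 3.588 N·m, opposing ω.
|α| = τ/I = 3.588/8.060 = 0.4451 rad/s² (deceleration).
ω² = ω₀² − 2|α|θ with ω = 0 ⇒ θ = ω₀²/(2|α|) = 44480 rad = 7080 rev.

≈ 7080 revolutions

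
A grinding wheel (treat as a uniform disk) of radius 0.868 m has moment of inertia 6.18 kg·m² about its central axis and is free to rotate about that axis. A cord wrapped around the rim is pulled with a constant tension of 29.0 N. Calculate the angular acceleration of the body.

τ = F R = (29.0)(0.868) = 25.17 N·m.
From τ = Iα: α = 25.17/6.180 = 4.073 rad/s².

α ≈ 4.07 rad/s²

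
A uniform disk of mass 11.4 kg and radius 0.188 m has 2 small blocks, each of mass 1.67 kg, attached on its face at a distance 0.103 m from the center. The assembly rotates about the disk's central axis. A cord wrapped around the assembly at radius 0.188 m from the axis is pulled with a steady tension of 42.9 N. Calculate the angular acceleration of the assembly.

I_disk = ½MR² = ½(11.4)(0.188)² = 0.2015 kg·m².
I_blocks = 2·m·r² = 2(1.67)(0.103)² = 0.03543 kg·m².
Total I = 0.2369 kg·m².
τ = F r = (42.9)(0.188) = 8.065 N·m.
α = τ/I = 8.065/0.2369 = 34.05 rad/s².

α ≈ 34.0 rad/s²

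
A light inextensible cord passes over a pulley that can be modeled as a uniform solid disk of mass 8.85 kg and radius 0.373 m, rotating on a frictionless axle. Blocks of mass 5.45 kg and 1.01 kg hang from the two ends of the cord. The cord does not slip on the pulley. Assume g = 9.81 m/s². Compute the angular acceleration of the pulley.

I = ½MR² = (1/2)(8.85)(0.373)² = 0.6156 kg·m².
Heavier block: m₁g − T₁ = m₁a. Lighter block: T₂ − m₂g = m₂a.
Pulley: (T₁ − T₂)R = Iα = I(a/R), so T₁ − T₂ = (I/R²)a = (1/2)M_p a = 4.425·a.
Adding the three: (m₁ − m₂)g = (m₁ + m₂ + 4.425)a, so a = (5.45 − 1.01)(9.81)/(5.45 + 1.01 + 4.425) = 4.002 m/s².
α = a/R = 4.002/0.373 = 10.73 rad/s².

α ≈ 10.7 rad/s²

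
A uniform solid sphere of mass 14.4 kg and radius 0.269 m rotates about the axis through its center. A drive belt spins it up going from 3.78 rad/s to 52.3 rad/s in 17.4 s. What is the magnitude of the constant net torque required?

τ ≈ 1.16 N·m

I = (2/5)MR² = (2/5)(14.4)(0.269)² = 0.4168 kg·m².
α = Δω/Δt = (52.3 − 3.78)/17.4 = 2.789 rad/s².
τ = Iα = (0.4168)(2.789) = 1.162 N·m.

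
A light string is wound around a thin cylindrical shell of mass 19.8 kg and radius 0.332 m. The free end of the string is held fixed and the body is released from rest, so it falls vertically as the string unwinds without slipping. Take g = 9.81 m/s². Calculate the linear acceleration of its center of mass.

Translation: Mg − T = Ma. Rotation about the center: TR = Iα with I = MR².
With a = αR: T = (I/R²)a = M a, so Mg = (1 + 1.000)Ma.
a = g/(1 + 1.000) = 9.81/2.000 = 4.905 m/s².

a ≈ 4.91 m/s²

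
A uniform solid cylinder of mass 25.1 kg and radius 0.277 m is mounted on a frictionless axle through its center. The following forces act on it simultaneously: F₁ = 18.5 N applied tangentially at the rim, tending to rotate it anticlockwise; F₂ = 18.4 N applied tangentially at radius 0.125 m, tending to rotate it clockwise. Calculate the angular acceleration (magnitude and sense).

I = ½MR² = (1/2)(25.1)(0.277)² = 0.9629 kg·m².
Taking anticlockwise as positive: τ₁ = +(18.5)(0.277) = +5.125 N·m; τ₂ = −(18.4)(0.125) = −2.300 N·m.
Net torque τ = 2.825 N·m.
α = τ/I = 2.825/0.9629 = 2.933 rad/s².

α ≈ 2.93 rad/s², anticlockwise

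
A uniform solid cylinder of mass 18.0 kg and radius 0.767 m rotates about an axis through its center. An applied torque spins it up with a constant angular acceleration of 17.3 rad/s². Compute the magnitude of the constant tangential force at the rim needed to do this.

F ≈ 119 N

I = ½MR² = (1/2)(18.0)(0.767)² = 5.295 kg·m².
The required torque is τ = Iα = (5.295)(17.30) = 91.60 N·m.
A tangential force at the rim gives τ = FR, so F = τ/R = 91.60/0.767 = 119.4 N.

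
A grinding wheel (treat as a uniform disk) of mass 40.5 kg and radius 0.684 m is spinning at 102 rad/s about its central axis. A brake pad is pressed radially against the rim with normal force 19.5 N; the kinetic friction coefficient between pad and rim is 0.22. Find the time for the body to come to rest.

I = ½MR² = (1/2)(40.5)(0.684)² = 9.474 kg·m².
Friction force f = μN = (0.22)(19.5) = 4.290 N at the rim; torque magnitude τ = fR = 2.934 N·m, opposing ω.
|α| = τ/I = 2.934/9.474 = 0.3097 rad/s² (deceleration).
0 = ω₀ − |α|t ⇒ t = ω₀/|α| = 102/0.3097 = 329.3 s.

t ≈ 329 s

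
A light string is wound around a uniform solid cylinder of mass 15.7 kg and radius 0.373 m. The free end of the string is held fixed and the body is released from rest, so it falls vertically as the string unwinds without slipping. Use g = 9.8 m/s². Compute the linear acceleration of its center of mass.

Translation: Mg − T = Ma. Rotation about the center: TR = Iα with I = ½MR².
With a = αR: T = (I/R²)a = (1/2)M a, so Mg = (1 + 0.5000)Ma.
a = g/(1 + 0.5000) = 9.8/1.500 = 6.533 m/s².

a ≈ 6.53 m/s²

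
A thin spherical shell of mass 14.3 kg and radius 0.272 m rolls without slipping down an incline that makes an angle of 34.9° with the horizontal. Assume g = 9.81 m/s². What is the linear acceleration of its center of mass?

a ≈ 3.37 m/s²

Translation along the incline: Mg sinθ − f = Ma.
Rotation about the center: fR = Iα with I = (2/3)MR². No-slip gives a = αR, so f = (I/R²)a = (2/3)M a.
Substituting: Mg sinθ = (1 + 0.6667)Ma, so a = g sinθ/(1 + 0.6667) = (9.81) sin 34.9° / 1.667 = 3.368 m/s².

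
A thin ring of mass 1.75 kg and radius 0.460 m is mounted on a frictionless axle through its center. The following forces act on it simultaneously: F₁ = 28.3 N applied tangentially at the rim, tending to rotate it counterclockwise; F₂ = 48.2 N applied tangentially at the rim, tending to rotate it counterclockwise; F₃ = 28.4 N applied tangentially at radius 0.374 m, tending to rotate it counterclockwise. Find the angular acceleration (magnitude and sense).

I = MR² = (1.75)(0.460)² = 0.3703 kg·m².
Taking counterclockwise as positive: τ₁ = +(28.3)(0.460) = +13.02 N·m; τ₂ = +(48.2)(0.460) = +22.17 N·m; τ₃ = +(28.4)(0.374) = +10.62 N·m.
Net torque τ = 45.81 N·m.
α = τ/I = 45.81/0.3703 = 123.7 rad/s².

α ≈ 124 rad/s², counterclockwise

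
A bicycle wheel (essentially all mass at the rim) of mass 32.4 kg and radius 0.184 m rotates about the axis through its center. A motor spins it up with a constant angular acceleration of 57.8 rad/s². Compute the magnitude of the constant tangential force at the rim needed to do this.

F ≈ 345 N

I = MR² = (32.4)(0.184)² = 1.097 kg·m².
The required torque is τ = Iα = (1.097)(57.80) = 63.40 N·m.
A tangential force at the rim gives τ = FR, so F = τ/R = 63.40/0.184 = 344.6 N.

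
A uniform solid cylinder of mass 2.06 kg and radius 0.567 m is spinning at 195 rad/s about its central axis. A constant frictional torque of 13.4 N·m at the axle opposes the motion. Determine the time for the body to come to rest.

I = ½MR² = (1/2)(2.06)(0.567)² = 0.3311 kg·m².
The net torque has magnitude 13.4 N·m, opposing ω.
|α| = τ/I = 13.40/0.3311 = 40.47 rad/s² (deceleration).
0 = ω₀ − |α|t ⇒ t = ω₀/|α| = 195/40.47 = 4.819 s.

t ≈ 4.82 s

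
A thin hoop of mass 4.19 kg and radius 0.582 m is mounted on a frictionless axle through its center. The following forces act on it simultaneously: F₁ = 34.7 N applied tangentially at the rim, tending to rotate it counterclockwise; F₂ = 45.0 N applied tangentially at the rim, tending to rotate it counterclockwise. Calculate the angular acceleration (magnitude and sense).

I = MR² = (4.19)(0.582)² = 1.419 kg·m².
Taking counterclockwise as positive: τ₁ = +(34.7)(0.582) = +20.20 N·m; τ₂ = +(45.0)(0.582) = +26.19 N·m.
Net torque τ = 46.39 N·m.
α = τ/I = 46.39/1.419 = 32.68 rad/s².

α ≈ 32.7 rad/s², counterclockwise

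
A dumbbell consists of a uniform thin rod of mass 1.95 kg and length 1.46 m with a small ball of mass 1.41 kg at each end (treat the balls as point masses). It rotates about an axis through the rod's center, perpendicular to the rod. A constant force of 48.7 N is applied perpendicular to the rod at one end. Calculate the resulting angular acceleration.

I_rod = (1/12)ML² = (1/12)(1.95)(1.46)² = 0.3464 kg·m².
I_balls = 2·m·(L/2)² = 2(1.41)(0.7300)² = 1.503 kg·m².
Total I = 1.849 kg·m².
τ = F·(L/2) = (48.7)(0.730) = 35.55 N·m.
α = τ/I = 35.55/1.849 = 19.23 rad/s².

α ≈ 19.2 rad/s²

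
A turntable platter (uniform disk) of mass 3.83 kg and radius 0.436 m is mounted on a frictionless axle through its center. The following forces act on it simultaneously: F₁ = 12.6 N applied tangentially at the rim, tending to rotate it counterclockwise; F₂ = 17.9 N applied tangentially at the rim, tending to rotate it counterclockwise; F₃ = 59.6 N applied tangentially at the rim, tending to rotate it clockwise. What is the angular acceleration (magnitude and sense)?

I = ½MR² = (1/2)(3.83)(0.436)² = 0.3640 kg·m².
Taking counterclockwise as positive: τ₁ = +(12.6)(0.436) = +5.494 N·m; τ₂ = +(17.9)(0.436) = +7.804 N·m; τ₃ = −(59.6)(0.436) = −25.99 N·m.
Net torque τ = -12.69 N·m.
α = τ/I = -12.69/0.3640 = -34.85 rad/s².

α ≈ 34.9 rad/s², clockwise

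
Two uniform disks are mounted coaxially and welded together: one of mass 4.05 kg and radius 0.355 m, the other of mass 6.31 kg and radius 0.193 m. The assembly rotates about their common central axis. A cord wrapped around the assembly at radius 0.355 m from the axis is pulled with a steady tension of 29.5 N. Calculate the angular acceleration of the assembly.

α ≈ 28.1 rad/s²

I = ½M₁R₁² + ½M₂R₂² = ½(4.05)(0.355)² + ½(6.31)(0.193)² = 0.3727 kg·m².
τ = F r = (29.5)(0.355) = 10.47 N·m.
α = τ/I = 10.47/0.3727 = 28.10 rad/s².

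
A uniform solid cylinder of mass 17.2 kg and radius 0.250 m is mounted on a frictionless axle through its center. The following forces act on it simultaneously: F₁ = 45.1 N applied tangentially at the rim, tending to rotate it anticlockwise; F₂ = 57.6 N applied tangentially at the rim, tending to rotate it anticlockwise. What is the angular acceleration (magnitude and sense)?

I = ½MR² = (1/2)(17.2)(0.250)² = 0.5375 kg·m².
Taking anticlockwise as positive: τ₁ = +(45.1)(0.250) = +11.28 N·m; τ₂ = +(57.6)(0.250) = +14.40 N·m.
Net torque τ = 25.68 N·m.
α = τ/I = 25.68/0.5375 = 47.77 rad/s².

α ≈ 47.8 rad/s², anticlockwise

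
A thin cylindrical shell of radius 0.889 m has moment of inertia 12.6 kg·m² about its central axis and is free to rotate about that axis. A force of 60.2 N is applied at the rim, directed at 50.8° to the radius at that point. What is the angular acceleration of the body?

Only the tangential component produces torque: τ = F R sinθ = (60.2)(0.889) sin 50.8° = 41.47 N·m.
Newton's second law for rotation, τ = Iα, gives α = τ/I = 41.47/12.60 = 3.292 rad/s².

α ≈ 3.29 rad/s²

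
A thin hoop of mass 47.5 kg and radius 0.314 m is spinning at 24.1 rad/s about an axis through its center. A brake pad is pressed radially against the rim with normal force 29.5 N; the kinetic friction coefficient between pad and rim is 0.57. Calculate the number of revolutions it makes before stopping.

I = MR² = (47.5)(0.314)² = 4.683 kg·m².
Friction force f = μN = (0.57)(29.5) = 16.81 N at the rim; torque magnitude τ = fR = 5.280 N·m, opposing ω.
|α| = τ/I = 5.280/4.683 = 1.127 rad/s² (deceleration).
ω² = ω₀² − 2|α|θ with ω = 0 ⇒ θ = ω₀²/(2|α|) = 257.6 rad = 41.00 rev.

≈ 41.0 revolutions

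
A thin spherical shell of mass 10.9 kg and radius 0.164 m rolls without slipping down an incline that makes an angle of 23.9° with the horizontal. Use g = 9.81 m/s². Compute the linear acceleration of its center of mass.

a ≈ 2.38 m/s²

Translation along the incline: Mg sinθ − f = Ma.
Rotation about the center: fR = Iα with I = (2/3)MR². No-slip gives a = αR, so f = (I/R²)a = (2/3)M a.
Substituting: Mg sinθ = (1 + 0.6667)Ma, so a = g sinθ/(1 + 0.6667) = (9.81) sin 23.9° / 1.667 = 2.385 m/s².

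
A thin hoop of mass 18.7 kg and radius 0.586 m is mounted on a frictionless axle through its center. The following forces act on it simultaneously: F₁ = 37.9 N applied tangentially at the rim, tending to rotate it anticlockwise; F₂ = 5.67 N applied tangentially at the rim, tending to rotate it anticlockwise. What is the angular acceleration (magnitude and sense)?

I = MR² = (18.7)(0.586)² = 6.422 kg·m².
Taking anticlockwise as positive: τ₁ = +(37.9)(0.586) = +22.21 N·m; τ₂ = +(5.67)(0.586) = +3.323 N·m.
Net torque τ = 25.53 N·m.
α = τ/I = 25.53/6.422 = 3.976 rad/s².

α ≈ 3.98 rad/s², anticlockwise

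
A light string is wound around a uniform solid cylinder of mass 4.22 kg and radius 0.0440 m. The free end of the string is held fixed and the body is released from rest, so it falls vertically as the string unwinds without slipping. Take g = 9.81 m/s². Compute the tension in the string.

Translation: Mg − T = Ma. Rotation about the center: TR = Iα with I = ½MR².
With a = αR: T = (I/R²)a = (1/2)M a, so Mg = (1 + 0.5000)Ma.
a = g/(1 + 0.5000) = 9.81/1.500 = 6.540 m/s².
T = 0.5000·M·a = (0.5000)(4.22)(6.540) = 13.80 N.

T ≈ 13.8 N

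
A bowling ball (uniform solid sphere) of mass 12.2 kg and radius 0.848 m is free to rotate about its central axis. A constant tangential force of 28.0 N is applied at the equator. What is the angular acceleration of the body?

α ≈ 6.77 rad/s²

I = (2/5)MR² = (2/5)(12.2)(0.848)² = 3.509 kg·m².
τ = F R = (28.0)(0.848) = 23.74 N·m.
Newton's second law for rotation, τ = Iα, gives α = τ/I = 23.74/3.509 = 6.766 rad/s².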